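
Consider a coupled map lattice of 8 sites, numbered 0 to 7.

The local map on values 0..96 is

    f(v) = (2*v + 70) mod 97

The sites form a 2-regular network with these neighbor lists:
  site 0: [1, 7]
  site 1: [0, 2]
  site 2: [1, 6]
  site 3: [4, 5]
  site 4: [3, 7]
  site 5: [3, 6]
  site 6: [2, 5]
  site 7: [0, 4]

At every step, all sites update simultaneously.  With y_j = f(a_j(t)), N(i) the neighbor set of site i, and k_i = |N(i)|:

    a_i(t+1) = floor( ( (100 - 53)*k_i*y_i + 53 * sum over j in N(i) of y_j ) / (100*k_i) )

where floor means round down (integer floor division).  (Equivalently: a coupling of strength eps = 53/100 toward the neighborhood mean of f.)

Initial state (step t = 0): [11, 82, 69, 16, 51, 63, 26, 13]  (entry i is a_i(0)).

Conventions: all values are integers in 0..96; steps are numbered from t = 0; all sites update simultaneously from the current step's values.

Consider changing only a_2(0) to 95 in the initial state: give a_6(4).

Answer: a_6(4) = 55
Key observation: This trace re-runs the system from the modified initial state.

Derivation:
t=0: [11, 82, 95, 16, 51, 63, 26, 13]
t=1: [79, 60, 48, 22, 62, 8, 29, 89]
t=2: [54, 71, 65, 30, 18, 53, 55, 34]
t=3: [53, 31, 29, 38, 23, 67, 61, 43]
t=4: [62, 45, 49, 30, 37, 42, 55, 53]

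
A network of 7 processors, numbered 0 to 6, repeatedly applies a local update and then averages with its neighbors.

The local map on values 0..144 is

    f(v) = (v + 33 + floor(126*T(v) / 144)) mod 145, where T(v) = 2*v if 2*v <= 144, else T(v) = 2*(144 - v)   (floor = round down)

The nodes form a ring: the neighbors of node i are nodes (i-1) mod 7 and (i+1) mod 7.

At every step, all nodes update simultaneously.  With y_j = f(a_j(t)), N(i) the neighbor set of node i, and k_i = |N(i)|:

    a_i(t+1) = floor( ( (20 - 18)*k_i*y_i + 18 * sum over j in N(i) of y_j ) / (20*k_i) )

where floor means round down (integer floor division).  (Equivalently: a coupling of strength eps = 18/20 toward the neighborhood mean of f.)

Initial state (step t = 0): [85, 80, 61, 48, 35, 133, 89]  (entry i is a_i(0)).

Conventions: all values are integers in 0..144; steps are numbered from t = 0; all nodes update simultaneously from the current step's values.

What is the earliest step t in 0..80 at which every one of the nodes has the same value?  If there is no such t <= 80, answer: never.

Simulating step by step:
t=0: [85, 80, 61, 48, 35, 133, 89]  (not all equal)
t=1: [76, 66, 50, 84, 39, 94, 59]  (not all equal)
t=2: [61, 55, 68, 81, 79, 92, 73]  (not all equal)
t=3: [61, 62, 60, 77, 75, 81, 65]  (not all equal)
t=4: [61, 54, 68, 69, 80, 74, 66]  (not all equal)
t=5: [52, 62, 58, 77, 80, 75, 69]  (not all equal)
t=6: [63, 40, 67, 65, 82, 78, 59]  (not all equal)
t=7: [92, 74, 101, 74, 73, 65, 68]  (not all equal)
t=8: [78, 69, 82, 75, 76, 78, 69]  (not all equal)
t=9: [77, 79, 79, 80, 82, 80, 80]  (not all equal)
t=10: [80, 80, 80, 79, 79, 79, 80]  (not all equal)
t=11: [80, 80, 80, 80, 80, 80, 80]  (all equal)

Answer: 11
Key observation: Synchronization is absorbing here: once all nodes are equal they stay equal, and step 11 is the first all-equal step.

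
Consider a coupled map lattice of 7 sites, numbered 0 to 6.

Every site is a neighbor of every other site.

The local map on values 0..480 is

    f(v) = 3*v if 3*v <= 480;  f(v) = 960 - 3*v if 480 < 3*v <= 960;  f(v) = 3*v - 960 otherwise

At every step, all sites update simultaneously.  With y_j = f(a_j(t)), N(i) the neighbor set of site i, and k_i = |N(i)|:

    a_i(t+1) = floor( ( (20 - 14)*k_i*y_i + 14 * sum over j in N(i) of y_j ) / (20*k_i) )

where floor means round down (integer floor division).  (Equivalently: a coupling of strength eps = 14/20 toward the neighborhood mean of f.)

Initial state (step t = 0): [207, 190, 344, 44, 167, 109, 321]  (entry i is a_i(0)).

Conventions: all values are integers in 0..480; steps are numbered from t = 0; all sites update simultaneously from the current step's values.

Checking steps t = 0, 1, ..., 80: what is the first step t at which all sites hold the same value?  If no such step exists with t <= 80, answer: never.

Answer: 9
Key observation: Synchronization is absorbing here: once all sites are equal they stay equal, and step 9 is the first all-equal step.

Derivation:
t=0: [207, 190, 344, 44, 167, 109, 321]  (not all equal)
t=1: [263, 272, 214, 225, 285, 260, 201]  (not all equal)
t=2: [213, 208, 240, 234, 201, 215, 247]  (not all equal)
t=3: [297, 300, 282, 286, 304, 296, 278]  (not all equal)
t=4: [81, 79, 89, 87, 77, 82, 92]  (not all equal)
t=5: [250, 248, 254, 253, 247, 250, 256]  (not all equal)
t=6: [207, 208, 205, 205, 208, 207, 203]  (not all equal)
t=7: [341, 340, 342, 342, 340, 341, 343]  (not all equal)
t=8: [63, 63, 64, 64, 63, 63, 64]  (not all equal)
t=9: [190, 190, 190, 190, 190, 190, 190]  (all equal)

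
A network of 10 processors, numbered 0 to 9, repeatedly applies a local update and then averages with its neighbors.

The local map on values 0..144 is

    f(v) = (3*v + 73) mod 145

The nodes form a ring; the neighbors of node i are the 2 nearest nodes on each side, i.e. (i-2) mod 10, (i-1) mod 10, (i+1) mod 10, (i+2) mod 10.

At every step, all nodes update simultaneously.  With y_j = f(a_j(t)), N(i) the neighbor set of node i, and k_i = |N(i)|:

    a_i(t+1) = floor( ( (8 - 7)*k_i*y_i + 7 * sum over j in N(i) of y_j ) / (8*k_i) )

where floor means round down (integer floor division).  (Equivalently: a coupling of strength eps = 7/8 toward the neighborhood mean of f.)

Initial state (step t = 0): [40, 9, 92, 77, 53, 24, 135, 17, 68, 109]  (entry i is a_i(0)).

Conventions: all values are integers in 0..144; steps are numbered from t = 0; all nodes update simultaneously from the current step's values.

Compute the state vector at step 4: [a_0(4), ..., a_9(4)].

Simulating step by step:
t=0: [40, 9, 92, 77, 53, 24, 135, 17, 68, 109]
t=1: [93, 63, 61, 55, 36, 58, 80, 77, 87, 102]
t=2: [86, 92, 81, 91, 76, 49, 45, 58, 46, 62]
t=3: [63, 59, 39, 44, 49, 60, 63, 82, 78, 72]
t=4: [82, 93, 83, 80, 81, 74, 64, 88, 91, 76]

Answer: [82, 93, 83, 80, 81, 74, 64, 88, 91, 76]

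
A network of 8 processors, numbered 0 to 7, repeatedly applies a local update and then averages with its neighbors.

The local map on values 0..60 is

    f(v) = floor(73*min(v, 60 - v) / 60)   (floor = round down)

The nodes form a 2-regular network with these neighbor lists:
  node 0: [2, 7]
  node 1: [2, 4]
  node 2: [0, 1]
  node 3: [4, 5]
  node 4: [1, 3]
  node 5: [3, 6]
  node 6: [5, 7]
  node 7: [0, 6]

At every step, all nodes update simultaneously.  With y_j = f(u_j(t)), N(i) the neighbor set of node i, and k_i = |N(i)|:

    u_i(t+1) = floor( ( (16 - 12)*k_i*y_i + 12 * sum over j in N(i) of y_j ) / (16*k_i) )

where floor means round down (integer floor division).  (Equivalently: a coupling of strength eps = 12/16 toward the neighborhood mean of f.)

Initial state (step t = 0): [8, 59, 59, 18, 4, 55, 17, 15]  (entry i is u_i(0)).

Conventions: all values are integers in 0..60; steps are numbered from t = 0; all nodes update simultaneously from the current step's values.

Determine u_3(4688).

Simulating step by step:
t=0: [8, 59, 59, 18, 4, 55, 17, 15]
t=1: [9, 2, 4, 9, 9, 16, 14, 15]
t=2: [10, 5, 5, 13, 7, 14, 18, 14]
t=3: [11, 6, 8, 13, 9, 17, 18, 16]
t=4: [13, 8, 9, 15, 10, 18, 19, 17]
t=5: [15, 10, 11, 16, 13, 20, 21, 19]
t=6: [18, 13, 14, 19, 15, 22, 23, 21]
t=7: [21, 16, 17, 22, 18, 25, 25, 24]
t=8: [24, 20, 21, 25, 22, 28, 29, 27]
t=9: [28, 25, 26, 30, 26, 32, 33, 32]
t=10: [32, 30, 31, 33, 32, 34, 33, 33]
t=11: [33, 34, 35, 32, 34, 31, 31, 32]
t=12: [32, 30, 31, 33, 32, 34, 34, 33]
t=13: [33, 34, 35, 32, 34, 31, 31, 32]

Answer: u_3(4688) = 33
Key observation: The state at step 11, [33, 34, 35, 32, 34, 31, 31, 32], reappears at step 13: the system is in a cycle of period 2 from step 11 on.  Therefore the state at step 4688 equals the state at step 11 + ((4688 - 11) mod 2) = 12, which is [32, 30, 31, 33, 32, 34, 34, 33].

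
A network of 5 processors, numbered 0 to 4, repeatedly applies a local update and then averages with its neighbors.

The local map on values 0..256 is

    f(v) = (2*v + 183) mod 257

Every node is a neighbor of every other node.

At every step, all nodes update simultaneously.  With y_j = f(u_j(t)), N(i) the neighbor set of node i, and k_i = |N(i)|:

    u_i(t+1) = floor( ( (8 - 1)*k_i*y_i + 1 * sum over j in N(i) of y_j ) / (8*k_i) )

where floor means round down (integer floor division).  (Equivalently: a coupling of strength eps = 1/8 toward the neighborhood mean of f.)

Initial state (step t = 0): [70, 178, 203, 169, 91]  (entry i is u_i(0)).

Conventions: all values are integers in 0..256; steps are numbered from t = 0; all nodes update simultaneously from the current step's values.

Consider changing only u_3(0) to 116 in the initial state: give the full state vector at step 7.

Simulating step by step:
t=0: [70, 178, 203, 116, 91]
t=1: [69, 34, 76, 146, 104]
t=2: [77, 235, 89, 207, 136]
t=3: [86, 136, 106, 88, 185]
t=4: [100, 185, 134, 104, 50]
t=5: [122, 49, 179, 129, 38]
t=6: [156, 32, 35, 167, 14]
t=7: [230, 238, 243, 32, 207]

Answer: [230, 238, 243, 32, 207]
Key observation: This trace re-runs the system from the modified initial state.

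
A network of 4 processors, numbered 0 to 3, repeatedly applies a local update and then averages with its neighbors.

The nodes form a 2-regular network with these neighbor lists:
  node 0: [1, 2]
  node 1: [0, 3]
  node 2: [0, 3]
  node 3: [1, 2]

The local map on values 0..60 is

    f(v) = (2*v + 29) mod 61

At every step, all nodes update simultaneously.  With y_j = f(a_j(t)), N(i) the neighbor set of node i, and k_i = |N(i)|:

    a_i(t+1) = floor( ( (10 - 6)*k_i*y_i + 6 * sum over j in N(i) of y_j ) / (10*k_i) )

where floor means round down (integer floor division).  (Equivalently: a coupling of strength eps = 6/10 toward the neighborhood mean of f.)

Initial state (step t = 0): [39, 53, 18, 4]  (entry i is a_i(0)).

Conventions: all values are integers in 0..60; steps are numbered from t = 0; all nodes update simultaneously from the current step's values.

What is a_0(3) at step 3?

Answer: a_0(3) = 20

Derivation:
t=0: [39, 53, 18, 4]
t=1: [23, 30, 26, 19]
t=2: [20, 17, 14, 16]
t=3: [20, 3, 25, 17]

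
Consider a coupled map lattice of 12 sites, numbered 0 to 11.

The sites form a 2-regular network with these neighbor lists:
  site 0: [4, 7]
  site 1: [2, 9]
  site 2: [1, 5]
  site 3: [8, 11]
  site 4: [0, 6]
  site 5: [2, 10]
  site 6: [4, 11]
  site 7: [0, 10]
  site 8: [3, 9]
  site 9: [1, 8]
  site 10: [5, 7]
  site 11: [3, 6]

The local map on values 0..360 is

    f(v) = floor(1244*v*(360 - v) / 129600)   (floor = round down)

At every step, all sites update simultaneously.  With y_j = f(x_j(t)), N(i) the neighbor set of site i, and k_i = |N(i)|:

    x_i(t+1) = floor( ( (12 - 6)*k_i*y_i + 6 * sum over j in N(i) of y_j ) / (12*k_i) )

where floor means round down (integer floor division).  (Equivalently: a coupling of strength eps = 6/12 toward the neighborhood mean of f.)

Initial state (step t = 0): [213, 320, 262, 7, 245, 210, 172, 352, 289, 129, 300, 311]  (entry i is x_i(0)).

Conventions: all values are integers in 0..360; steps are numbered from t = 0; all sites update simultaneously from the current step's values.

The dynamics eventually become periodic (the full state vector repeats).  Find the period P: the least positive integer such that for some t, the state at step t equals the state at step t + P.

Answer: 4
Key observation: The state at step 26, [305, 305, 305, 305, 305, 305, 305, 305, 305, 305, 305, 305], reappears at step 30 — and no state repeats earlier — so the cycle the system enters has period 4.

Derivation:
t=0: [213, 320, 262, 7, 245, 210, 172, 352, 289, 129, 300, 311]
t=1: [224, 194, 229, 97, 287, 255, 259, 131, 175, 222, 168, 156]
t=2: [268, 299, 285, 275, 236, 277, 252, 293, 289, 301, 290, 276]
t=3: [235, 181, 201, 216, 264, 209, 256, 201, 196, 177, 199, 232]
t=4: [277, 309, 306, 297, 255, 304, 259, 300, 306, 309, 305, 280]
t=5: [217, 152, 157, 182, 246, 161, 243, 181, 161, 152, 164, 215]
t=6: [293, 303, 305, 306, 276, 306, 278, 306, 306, 304, 308, 295]
t=7: [189, 163, 161, 164, 212, 157, 210, 164, 159, 162, 155, 186]
t=8: [307, 307, 306, 308, 303, 305, 303, 307, 306, 307, 305, 307]
t=9: [158, 156, 158, 155, 162, 160, 162, 157, 156, 156, 159, 157]
t=10: [306, 305, 306, 305, 306, 306, 306, 305, 305, 305, 306, 305]
t=11: [158, 160, 158, 161, 158, 158, 158, 159, 161, 161, 158, 160]
t=12: [306, 306, 306, 307, 306, 306, 306, 306, 307, 307, 306, 306]
t=13: [158, 157, 158, 156, 158, 158, 158, 158, 156, 156, 158, 157]
t=14: [306, 305, 305, 305, 306, 306, 305, 306, 305, 305, 306, 305]
t=15: [158, 161, 160, 161, 158, 158, 160, 158, 161, 161, 158, 161]
t=16: [306, 307, 306, 307, 306, 306, 306, 306, 307, 307, 306, 307]
t=17: [158, 156, 157, 156, 158, 158, 157, 158, 156, 156, 158, 156]
t=18: [306, 305, 305, 305, 305, 305, 305, 306, 305, 305, 306, 305]
t=19: [158, 161, 161, 161, 160, 160, 161, 158, 161, 161, 158, 161]
t=20: [306, 307, 307, 307, 306, 306, 307, 306, 307, 307, 306, 307]
t=21: [158, 156, 156, 156, 157, 157, 156, 158, 156, 156, 158, 156]
t=22: [305, 305, 305, 305, 305, 305, 305, 306, 305, 305, 305, 305]
t=23: [160, 161, 161, 161, 161, 161, 161, 159, 161, 161, 160, 161]
t=24: [306, 307, 307, 307, 307, 307, 307, 306, 307, 307, 306, 307]
t=25: [157, 156, 156, 156, 156, 156, 156, 158, 156, 156, 157, 156]
t=26: [305, 305, 305, 305, 305, 305, 305, 305, 305, 305, 305, 305]
t=27: [161, 161, 161, 161, 161, 161, 161, 161, 161, 161, 161, 161]
t=28: [307, 307, 307, 307, 307, 307, 307, 307, 307, 307, 307, 307]
t=29: [156, 156, 156, 156, 156, 156, 156, 156, 156, 156, 156, 156]
t=30: [305, 305, 305, 305, 305, 305, 305, 305, 305, 305, 305, 305]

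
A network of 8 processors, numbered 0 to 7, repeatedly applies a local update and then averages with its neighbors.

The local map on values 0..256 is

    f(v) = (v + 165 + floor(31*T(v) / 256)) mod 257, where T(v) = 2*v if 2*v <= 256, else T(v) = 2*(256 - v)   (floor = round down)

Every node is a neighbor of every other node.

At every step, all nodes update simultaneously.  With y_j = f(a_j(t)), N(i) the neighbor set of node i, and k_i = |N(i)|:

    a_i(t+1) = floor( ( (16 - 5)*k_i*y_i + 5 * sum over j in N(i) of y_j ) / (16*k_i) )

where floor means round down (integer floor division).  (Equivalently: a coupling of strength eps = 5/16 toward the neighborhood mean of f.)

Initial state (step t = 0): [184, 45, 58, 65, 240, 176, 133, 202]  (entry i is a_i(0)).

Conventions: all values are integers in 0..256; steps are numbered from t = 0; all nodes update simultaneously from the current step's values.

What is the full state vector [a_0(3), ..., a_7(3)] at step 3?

Simulating step by step:
t=0: [184, 45, 58, 65, 240, 176, 133, 202]
t=1: [126, 197, 208, 213, 153, 122, 101, 135]
t=2: [71, 107, 112, 115, 85, 68, 52, 77]
t=3: [202, 65, 69, 71, 47, 199, 186, 41]

Answer: [202, 65, 69, 71, 47, 199, 186, 41]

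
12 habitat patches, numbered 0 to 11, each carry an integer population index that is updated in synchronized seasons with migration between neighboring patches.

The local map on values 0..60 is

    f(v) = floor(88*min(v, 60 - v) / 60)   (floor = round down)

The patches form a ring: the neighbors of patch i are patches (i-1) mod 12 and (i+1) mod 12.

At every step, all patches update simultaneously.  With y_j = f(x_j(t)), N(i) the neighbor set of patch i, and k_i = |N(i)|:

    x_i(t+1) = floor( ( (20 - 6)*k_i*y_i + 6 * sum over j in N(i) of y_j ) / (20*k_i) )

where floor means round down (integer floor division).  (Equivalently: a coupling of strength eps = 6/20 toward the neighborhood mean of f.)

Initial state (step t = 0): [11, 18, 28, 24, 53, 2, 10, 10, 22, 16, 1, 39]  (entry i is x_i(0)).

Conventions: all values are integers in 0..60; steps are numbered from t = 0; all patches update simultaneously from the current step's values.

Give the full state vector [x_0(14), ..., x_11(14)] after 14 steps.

Answer: [34, 36, 33, 31, 29, 27, 26, 26, 32, 36, 34, 30]

Derivation:
t=0: [11, 18, 28, 24, 53, 2, 10, 10, 22, 16, 1, 39]
t=1: [19, 26, 37, 32, 12, 5, 12, 16, 27, 21, 8, 23]
t=2: [29, 35, 34, 36, 19, 10, 16, 24, 35, 28, 17, 28]
t=3: [40, 37, 37, 34, 26, 17, 23, 33, 36, 37, 29, 38]
t=4: [30, 32, 33, 37, 35, 27, 32, 37, 35, 34, 39, 33]
t=5: [42, 41, 38, 34, 36, 38, 39, 34, 35, 36, 32, 38]
t=6: [27, 27, 32, 36, 35, 32, 31, 36, 36, 36, 38, 32]
t=7: [39, 39, 39, 36, 36, 40, 40, 36, 35, 34, 33, 39]
t=8: [30, 30, 30, 34, 34, 29, 29, 34, 36, 37, 37, 31]
t=9: [43, 44, 43, 38, 38, 41, 41, 38, 35, 33, 34, 40]
t=10: [24, 23, 25, 30, 31, 27, 27, 31, 35, 38, 36, 29]
t=11: [35, 33, 36, 42, 41, 39, 39, 40, 36, 33, 35, 39]
t=12: [35, 37, 34, 27, 27, 29, 29, 30, 34, 37, 35, 31]
t=13: [36, 34, 37, 38, 39, 41, 42, 42, 38, 34, 36, 40]
t=14: [34, 36, 33, 31, 29, 27, 26, 26, 32, 36, 34, 30]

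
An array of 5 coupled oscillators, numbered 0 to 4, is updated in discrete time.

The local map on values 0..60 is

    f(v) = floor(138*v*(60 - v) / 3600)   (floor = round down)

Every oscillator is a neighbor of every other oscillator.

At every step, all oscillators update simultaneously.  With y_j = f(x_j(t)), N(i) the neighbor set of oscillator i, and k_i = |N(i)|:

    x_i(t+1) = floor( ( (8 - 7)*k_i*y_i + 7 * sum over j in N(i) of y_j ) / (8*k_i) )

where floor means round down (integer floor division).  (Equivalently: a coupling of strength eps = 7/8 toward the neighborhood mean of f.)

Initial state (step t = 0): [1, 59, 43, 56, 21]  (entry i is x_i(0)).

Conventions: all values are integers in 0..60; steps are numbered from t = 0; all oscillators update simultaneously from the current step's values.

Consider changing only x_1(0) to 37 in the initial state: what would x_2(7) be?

Simulating step by step:
t=0: [1, 37, 43, 56, 21]
t=1: [21, 19, 19, 21, 19]
t=2: [29, 29, 29, 29, 29]
t=3: [34, 34, 34, 34, 34]
t=4: [33, 33, 33, 33, 33]
t=5: [34, 34, 34, 34, 34]
t=6: [33, 33, 33, 33, 33]
t=7: [34, 34, 34, 34, 34]

Answer: x_2(7) = 34
Key observation: This trace re-runs the system from the modified initial state.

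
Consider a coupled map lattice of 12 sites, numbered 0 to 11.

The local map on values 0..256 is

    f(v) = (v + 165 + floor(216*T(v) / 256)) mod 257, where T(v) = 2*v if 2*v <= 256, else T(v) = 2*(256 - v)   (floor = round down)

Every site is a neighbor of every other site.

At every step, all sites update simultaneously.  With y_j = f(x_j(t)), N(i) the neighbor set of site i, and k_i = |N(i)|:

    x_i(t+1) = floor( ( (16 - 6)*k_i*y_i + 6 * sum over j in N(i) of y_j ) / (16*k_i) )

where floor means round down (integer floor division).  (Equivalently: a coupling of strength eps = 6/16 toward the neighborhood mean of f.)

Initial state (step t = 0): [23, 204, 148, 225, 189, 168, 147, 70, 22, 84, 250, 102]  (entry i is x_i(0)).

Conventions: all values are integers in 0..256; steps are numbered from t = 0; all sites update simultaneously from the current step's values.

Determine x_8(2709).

Simulating step by step:
t=0: [23, 204, 148, 225, 189, 168, 147, 70, 22, 84, 250, 102]
t=1: [212, 196, 219, 188, 203, 211, 219, 135, 211, 157, 178, 186]
t=2: [199, 205, 196, 208, 202, 199, 196, 230, 199, 221, 212, 209]
t=3: [200, 198, 202, 197, 199, 200, 202, 187, 200, 192, 195, 196]
t=4: [202, 203, 202, 203, 203, 202, 202, 208, 202, 206, 204, 204]
t=5: [200, 199, 200, 199, 199, 200, 200, 198, 200, 198, 199, 199]
t=6: [202, 202, 202, 202, 202, 202, 202, 202, 202, 202, 202, 202]
t=7: [201, 201, 201, 201, 201, 201, 201, 201, 201, 201, 201, 201]
t=8: [201, 201, 201, 201, 201, 201, 201, 201, 201, 201, 201, 201]

Answer: x_8(2709) = 201
Key observation: The state at step 7, [201, 201, 201, 201, 201, 201, 201, 201, 201, 201, 201, 201], reappears at step 8: the system is in a cycle of period 1 from step 7 on.  Therefore the state at step 2709 equals the state at step 7 + ((2709 - 7) mod 1) = 7, which is [201, 201, 201, 201, 201, 201, 201, 201, 201, 201, 201, 201].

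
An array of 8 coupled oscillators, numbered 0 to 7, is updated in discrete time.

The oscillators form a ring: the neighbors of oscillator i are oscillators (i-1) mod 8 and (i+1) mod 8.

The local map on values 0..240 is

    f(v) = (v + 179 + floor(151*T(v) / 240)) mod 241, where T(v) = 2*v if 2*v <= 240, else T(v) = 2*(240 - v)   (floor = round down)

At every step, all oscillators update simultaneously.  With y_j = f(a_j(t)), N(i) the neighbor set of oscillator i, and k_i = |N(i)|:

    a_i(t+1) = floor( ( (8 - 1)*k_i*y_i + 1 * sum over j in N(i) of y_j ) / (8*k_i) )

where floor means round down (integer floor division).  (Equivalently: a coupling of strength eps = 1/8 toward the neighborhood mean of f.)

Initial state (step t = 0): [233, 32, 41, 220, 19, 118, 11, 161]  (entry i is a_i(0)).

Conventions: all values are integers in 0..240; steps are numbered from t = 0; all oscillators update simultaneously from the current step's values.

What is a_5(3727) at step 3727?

Answer: a_5(3727) = 190
Key observation: The state at step 9, [190, 190, 190, 190, 190, 190, 190, 190], reappears at step 10: the system is in a cycle of period 1 from step 9 on.  Therefore the state at step 3727 equals the state at step 9 + ((3727 - 9) mod 1) = 9, which is [190, 190, 190, 190, 190, 190, 190, 190].

Derivation:
t=0: [233, 32, 41, 220, 19, 118, 11, 161]
t=1: [169, 21, 38, 175, 217, 205, 202, 197]
t=2: [197, 211, 46, 182, 183, 186, 187, 189]
t=3: [188, 176, 59, 182, 191, 191, 191, 190]
t=4: [191, 186, 86, 184, 190, 190, 190, 190]
t=5: [190, 187, 139, 188, 190, 190, 190, 190]
t=6: [190, 191, 202, 191, 190, 190, 190, 190]
t=7: [190, 189, 187, 189, 190, 190, 190, 190]
t=8: [190, 190, 191, 190, 190, 190, 190, 190]
t=9: [190, 190, 190, 190, 190, 190, 190, 190]
t=10: [190, 190, 190, 190, 190, 190, 190, 190]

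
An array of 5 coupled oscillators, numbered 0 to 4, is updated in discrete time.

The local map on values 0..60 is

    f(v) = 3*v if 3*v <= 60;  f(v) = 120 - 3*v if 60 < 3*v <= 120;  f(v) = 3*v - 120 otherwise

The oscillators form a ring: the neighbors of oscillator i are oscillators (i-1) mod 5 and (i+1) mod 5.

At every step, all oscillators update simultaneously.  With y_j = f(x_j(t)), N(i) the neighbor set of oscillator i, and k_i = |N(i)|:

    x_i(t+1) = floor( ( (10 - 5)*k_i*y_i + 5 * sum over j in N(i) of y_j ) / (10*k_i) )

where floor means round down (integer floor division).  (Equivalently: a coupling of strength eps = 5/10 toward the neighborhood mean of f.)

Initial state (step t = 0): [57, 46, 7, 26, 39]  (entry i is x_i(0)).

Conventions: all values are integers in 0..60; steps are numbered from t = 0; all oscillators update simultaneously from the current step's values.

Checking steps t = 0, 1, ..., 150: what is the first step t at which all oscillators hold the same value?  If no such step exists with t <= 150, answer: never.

Simulating step by step:
t=0: [57, 46, 7, 26, 39]  (not all equal)
t=1: [30, 27, 25, 27, 24]  (not all equal)
t=2: [36, 38, 42, 42, 41]  (not all equal)
t=3: [8, 7, 6, 5, 6]  (not all equal)
t=4: [21, 21, 18, 16, 18]  (not all equal)
t=5: [56, 56, 53, 51, 53]  (not all equal)
t=6: [45, 45, 39, 36, 39]  (not all equal)
t=7: [12, 12, 8, 7, 8]  (not all equal)
t=8: [33, 33, 26, 22, 26]  (not all equal)
t=9: [26, 26, 39, 48, 39]  (not all equal)
t=10: [32, 32, 18, 13, 18]  (not all equal)
t=11: [31, 31, 42, 46, 42]  (not all equal)
t=12: [21, 21, 14, 12, 14]  (not all equal)
t=13: [53, 53, 44, 39, 44]  (not all equal)
t=14: [32, 32, 16, 7, 16]  (not all equal)
t=15: [30, 30, 35, 34, 35]  (not all equal)
t=16: [26, 26, 19, 16, 19]  (not all equal)
t=17: [45, 45, 51, 52, 51]  (not all equal)
t=18: [19, 19, 29, 34, 29]  (not all equal)
t=19: [51, 51, 35, 25, 35]  (not all equal)
t=20: [28, 28, 27, 30, 27]  (not all equal)
t=21: [36, 36, 36, 34, 36]  (not all equal)
t=22: [12, 12, 13, 15, 13]  (not all equal)
t=23: [36, 36, 39, 42, 39]  (not all equal)
t=24: [9, 9, 6, 4, 6]  (not all equal)
t=25: [24, 24, 18, 15, 18]  (not all equal)
t=26: [49, 49, 50, 49, 50]  (not all equal)
t=27: [27, 27, 28, 28, 28]  (not all equal)
t=28: [38, 38, 36, 36, 36]  (not all equal)
t=29: [7, 7, 10, 12, 10]  (not all equal)
t=30: [23, 23, 29, 33, 29]  (not all equal)
t=31: [46, 46, 34, 27, 34]  (not all equal)
t=32: [18, 18, 23, 28, 23]  (not all equal)
t=33: [53, 53, 48, 43, 48]  (not all equal)
t=34: [35, 35, 24, 16, 24]  (not all equal)
t=35: [23, 23, 39, 48, 39]  (not all equal)
t=36: [39, 39, 20, 13, 20]  (not all equal)
t=37: [17, 17, 40, 49, 40]  (not all equal)
t=38: [38, 38, 19, 13, 19]  (not all equal)
t=39: [18, 18, 39, 48, 39]  (not all equal)
t=40: [41, 41, 21, 13, 21]  (not all equal)
t=41: [16, 16, 39, 48, 39]  (not all equal)
t=42: [36, 36, 19, 13, 19]  (not all equal)
t=43: [23, 23, 41, 48, 41]  (not all equal)
t=44: [39, 39, 20, 13, 20]  (not all equal)

Answer: never
Key observation: The state at step 36 reappears at step 44 — the system is in a cycle of period 8 from step 36 on.  No step 0..44 is synchronized, and the cycle repeats forever, so no step up to 150 (or ever) has all oscillators equal.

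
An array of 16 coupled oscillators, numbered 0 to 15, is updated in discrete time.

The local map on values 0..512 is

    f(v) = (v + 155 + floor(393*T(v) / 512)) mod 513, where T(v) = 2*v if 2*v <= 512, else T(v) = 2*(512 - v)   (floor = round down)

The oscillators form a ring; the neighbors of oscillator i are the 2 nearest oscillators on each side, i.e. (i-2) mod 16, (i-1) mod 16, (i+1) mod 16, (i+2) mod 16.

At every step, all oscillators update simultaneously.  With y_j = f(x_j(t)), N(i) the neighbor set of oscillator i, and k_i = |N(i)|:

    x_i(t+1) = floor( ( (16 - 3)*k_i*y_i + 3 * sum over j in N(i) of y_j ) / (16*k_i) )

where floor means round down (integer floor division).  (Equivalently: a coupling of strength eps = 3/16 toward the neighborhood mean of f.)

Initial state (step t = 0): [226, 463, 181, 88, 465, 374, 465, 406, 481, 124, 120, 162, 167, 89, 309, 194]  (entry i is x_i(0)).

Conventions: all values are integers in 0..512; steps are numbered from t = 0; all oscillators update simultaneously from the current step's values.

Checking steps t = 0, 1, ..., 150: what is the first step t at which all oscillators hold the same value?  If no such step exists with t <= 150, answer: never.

Answer: never
Key observation: The state at step 34 reappears at step 36 — the system is in a cycle of period 2 from step 34 on.  No step 0..36 is synchronized, and the cycle repeats forever, so no step up to 150 (or ever) has all oscillators equal.

Derivation:
t=0: [226, 463, 181, 88, 465, 374, 465, 406, 481, 124, 120, 162, 167, 89, 309, 194]  (not all equal)
t=1: [205, 184, 125, 339, 186, 228, 182, 219, 199, 422, 408, 106, 106, 332, 250, 156]  (not all equal)
t=2: [172, 130, 412, 242, 140, 209, 115, 191, 151, 209, 225, 394, 397, 257, 264, 67]  (not all equal)
t=3: [124, 433, 230, 271, 464, 201, 401, 140, 64, 166, 201, 217, 221, 284, 274, 316]  (not all equal)
t=4: [426, 217, 235, 264, 186, 178, 227, 448, 301, 105, 158, 188, 206, 267, 284, 266]  (not all equal)
t=5: [208, 203, 229, 262, 130, 113, 207, 199, 256, 370, 79, 138, 167, 271, 268, 276]  (not all equal)
t=6: [181, 171, 231, 294, 445, 409, 198, 171, 278, 246, 339, 453, 119, 282, 268, 269]  (not all equal)
t=7: [122, 102, 214, 252, 193, 201, 151, 102, 260, 252, 255, 208, 417, 281, 283, 265]  (not all equal)
t=8: [431, 392, 209, 268, 136, 162, 65, 370, 281, 281, 278, 186, 213, 268, 281, 299]  (not all equal)
t=9: [203, 220, 195, 274, 444, 104, 308, 229, 276, 267, 266, 139, 191, 270, 268, 262]  (not all equal)
t=10: [169, 202, 149, 272, 205, 384, 265, 238, 276, 292, 287, 457, 166, 286, 270, 276]  (not all equal)
t=11: [91, 155, 46, 255, 168, 226, 274, 248, 277, 266, 259, 189, 97, 260, 262, 264]  (not all equal)
t=12: [353, 85, 256, 261, 103, 216, 267, 269, 279, 276, 285, 157, 371, 285, 296, 278]  (not all equal)
t=13: [250, 352, 297, 293, 387, 213, 286, 279, 278, 268, 262, 82, 226, 261, 266, 280]  (not all equal)
t=14: [273, 245, 265, 262, 225, 195, 267, 273, 279, 287, 286, 344, 231, 287, 281, 276]  (not all equal)
t=15: [280, 266, 281, 275, 218, 160, 274, 273, 278, 273, 270, 246, 234, 270, 274, 278]  (not all equal)
t=16: [278, 283, 273, 265, 199, 86, 265, 269, 279, 280, 279, 266, 243, 279, 278, 279]  (not all equal)
t=17: [278, 276, 274, 282, 176, 350, 283, 287, 278, 278, 277, 282, 262, 277, 277, 278]  (not all equal)
t=18: [279, 279, 271, 266, 121, 237, 265, 272, 278, 278, 279, 277, 285, 279, 279, 279]  (not all equal)
t=19: [278, 278, 290, 290, 425, 258, 291, 280, 279, 279, 278, 278, 275, 277, 277, 278]  (not all equal)
t=20: [278, 278, 269, 269, 214, 282, 269, 278, 277, 278, 278, 279, 279, 279, 279, 279]  (not all equal)
t=21: [279, 279, 278, 278, 202, 273, 278, 279, 279, 278, 278, 278, 278, 278, 278, 278]  (not all equal)
t=22: [278, 278, 273, 273, 177, 274, 273, 278, 278, 278, 278, 279, 279, 279, 278, 278]  (not all equal)
t=23: [279, 279, 271, 271, 125, 271, 271, 279, 279, 278, 278, 278, 278, 278, 278, 278]  (not all equal)
t=24: [278, 278, 290, 290, 435, 290, 290, 278, 278, 278, 278, 279, 279, 279, 278, 278]  (not all equal)
t=25: [278, 278, 269, 268, 209, 268, 269, 278, 278, 278, 278, 278, 278, 278, 278, 278]  (not all equal)
t=26: [279, 279, 278, 278, 192, 278, 278, 279, 279, 279, 279, 279, 279, 279, 279, 279]  (not all equal)
t=27: [278, 278, 271, 271, 156, 271, 271, 278, 278, 278, 278, 278, 278, 278, 278, 278]  (not all equal)
t=28: [279, 279, 270, 270, 82, 270, 270, 279, 279, 279, 279, 279, 279, 279, 279, 279]  (not all equal)
t=29: [278, 278, 286, 286, 347, 286, 286, 278, 278, 278, 278, 278, 278, 278, 278, 278]  (not all equal)
t=30: [278, 278, 272, 272, 248, 272, 272, 278, 278, 279, 279, 279, 279, 279, 279, 279]  (not all equal)
t=31: [279, 279, 281, 281, 272, 281, 281, 279, 279, 278, 278, 278, 278, 278, 278, 278]  (not all equal)
t=32: [278, 277, 277, 277, 281, 277, 277, 277, 278, 278, 278, 279, 279, 279, 278, 278]  (not all equal)
t=33: [279, 279, 278, 278, 277, 278, 278, 279, 279, 278, 278, 278, 278, 278, 278, 278]  (not all equal)
t=34: [278, 278, 278, 278, 279, 278, 278, 278, 278, 278, 278, 279, 279, 279, 278, 278]  (not all equal)
t=35: [279, 279, 278, 278, 278, 278, 278, 279, 279, 278, 278, 278, 278, 278, 278, 278]  (not all equal)
t=36: [278, 278, 278, 278, 279, 278, 278, 278, 278, 278, 278, 279, 279, 279, 278, 278]  (not all equal)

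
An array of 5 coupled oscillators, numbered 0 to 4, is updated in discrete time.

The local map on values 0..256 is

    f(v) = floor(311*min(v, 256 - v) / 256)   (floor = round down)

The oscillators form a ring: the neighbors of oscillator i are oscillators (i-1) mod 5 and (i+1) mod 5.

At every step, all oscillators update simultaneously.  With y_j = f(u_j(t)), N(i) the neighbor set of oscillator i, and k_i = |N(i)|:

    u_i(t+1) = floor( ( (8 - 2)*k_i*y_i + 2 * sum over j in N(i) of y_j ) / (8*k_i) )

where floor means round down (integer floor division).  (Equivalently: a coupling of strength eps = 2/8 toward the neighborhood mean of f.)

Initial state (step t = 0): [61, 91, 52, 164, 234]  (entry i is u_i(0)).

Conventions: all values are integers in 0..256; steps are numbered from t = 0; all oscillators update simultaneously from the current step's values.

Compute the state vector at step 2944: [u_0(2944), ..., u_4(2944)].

Answer: [151, 152, 153, 152, 151]
Key observation: The state at step 16, [151, 152, 153, 152, 151], reappears at step 20: the system is in a cycle of period 4 from step 16 on.  Therefore the state at step 2944 equals the state at step 16 + ((2944 - 16) mod 4) = 16, which is [151, 152, 153, 152, 151].

Derivation:
t=0: [61, 91, 52, 164, 234]
t=1: [72, 99, 74, 94, 42]
t=2: [86, 112, 96, 103, 63]
t=3: [104, 129, 119, 117, 85]
t=4: [126, 149, 145, 137, 110]
t=5: [147, 132, 134, 141, 136]
t=6: [135, 147, 147, 140, 142]
t=7: [143, 133, 133, 138, 139]
t=8: [139, 147, 148, 143, 141]
t=9: [140, 133, 131, 136, 139]
t=10: [141, 148, 150, 145, 142]
t=11: [137, 131, 129, 133, 137]
t=12: [144, 150, 153, 149, 144]
t=13: [135, 128, 125, 129, 135]
t=14: [147, 153, 151, 152, 147]
t=15: [131, 126, 126, 126, 131]
t=16: [151, 152, 153, 152, 151]
t=17: [126, 126, 125, 126, 126]
t=18: [153, 152, 151, 152, 153]
t=19: [125, 126, 126, 126, 125]
t=20: [151, 152, 153, 152, 151]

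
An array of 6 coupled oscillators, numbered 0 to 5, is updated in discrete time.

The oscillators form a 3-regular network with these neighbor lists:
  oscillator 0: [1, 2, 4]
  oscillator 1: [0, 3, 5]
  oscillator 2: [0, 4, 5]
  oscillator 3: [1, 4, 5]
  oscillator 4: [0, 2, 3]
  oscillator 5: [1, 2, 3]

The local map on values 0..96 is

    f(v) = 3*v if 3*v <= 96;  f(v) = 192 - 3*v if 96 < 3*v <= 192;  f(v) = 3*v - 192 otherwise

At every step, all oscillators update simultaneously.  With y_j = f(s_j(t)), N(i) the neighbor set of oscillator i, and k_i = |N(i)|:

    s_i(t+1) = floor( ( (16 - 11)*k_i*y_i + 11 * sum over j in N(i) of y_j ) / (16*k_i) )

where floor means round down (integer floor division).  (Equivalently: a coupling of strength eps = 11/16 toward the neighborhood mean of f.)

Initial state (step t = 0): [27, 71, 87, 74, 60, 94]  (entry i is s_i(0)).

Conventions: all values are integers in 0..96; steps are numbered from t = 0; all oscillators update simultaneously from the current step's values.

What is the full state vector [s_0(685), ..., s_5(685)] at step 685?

Answer: [64, 25, 64, 25, 64, 25]
Key observation: The state at step 23, [8, 27, 8, 27, 8, 27], reappears at step 29: the system is in a cycle of period 6 from step 23 on.  Therefore the state at step 685 equals the state at step 23 + ((685 - 23) mod 6) = 25, which is [64, 25, 64, 25, 64, 25].

Derivation:
t=0: [27, 71, 87, 74, 60, 94]
t=1: [48, 52, 63, 37, 45, 55]
t=2: [37, 47, 31, 52, 48, 35]
t=3: [69, 62, 78, 53, 63, 68]
t=4: [16, 15, 20, 15, 21, 22]
t=5: [53, 50, 59, 53, 54, 55]
t=6: [30, 34, 25, 33, 27, 29]
t=7: [84, 90, 82, 88, 84, 86]
t=8: [62, 69, 59, 69, 61, 67]
t=9: [10, 11, 10, 12, 11, 13]
t=10: [31, 34, 32, 35, 32, 34]
t=11: [93, 90, 93, 90, 93, 90]
t=12: [84, 80, 84, 80, 84, 80]
t=13: [57, 50, 57, 50, 57, 50]
t=14: [25, 37, 25, 37, 25, 37]
t=15: [76, 79, 76, 79, 76, 79]
t=16: [38, 42, 38, 42, 38, 42]
t=17: [75, 68, 75, 68, 75, 68]
t=18: [28, 16, 28, 16, 28, 16]
t=19: [75, 56, 75, 56, 75, 56]
t=20: [30, 26, 30, 26, 30, 26]
t=21: [87, 80, 87, 80, 87, 80]
t=22: [64, 52, 64, 52, 64, 52]
t=23: [8, 27, 8, 27, 8, 27]
t=24: [37, 67, 37, 67, 37, 67]
t=25: [64, 25, 64, 25, 64, 25]
t=26: [17, 57, 17, 57, 17, 57]
t=27: [44, 27, 44, 27, 44, 27]
t=28: [64, 76, 64, 76, 64, 76]
t=29: [8, 27, 8, 27, 8, 27]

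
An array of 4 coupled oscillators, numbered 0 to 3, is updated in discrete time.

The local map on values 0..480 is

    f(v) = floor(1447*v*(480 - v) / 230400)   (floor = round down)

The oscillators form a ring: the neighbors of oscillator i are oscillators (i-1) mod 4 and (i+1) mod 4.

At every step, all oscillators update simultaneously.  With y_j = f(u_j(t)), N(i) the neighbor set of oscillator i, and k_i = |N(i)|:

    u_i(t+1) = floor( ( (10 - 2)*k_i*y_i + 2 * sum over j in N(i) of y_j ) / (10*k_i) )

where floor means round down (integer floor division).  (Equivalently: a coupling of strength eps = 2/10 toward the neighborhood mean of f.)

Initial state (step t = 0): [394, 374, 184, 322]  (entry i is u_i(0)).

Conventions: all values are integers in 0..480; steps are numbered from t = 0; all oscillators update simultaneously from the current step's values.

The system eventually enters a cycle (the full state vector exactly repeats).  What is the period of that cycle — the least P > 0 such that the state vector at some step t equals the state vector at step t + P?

Answer: 2
Key observation: The state at step 15, [300, 300, 300, 300], reappears at step 17 — and no state repeats earlier — so the cycle the system enters has period 2.

Derivation:
t=0: [394, 374, 184, 322]
t=1: [226, 253, 330, 310]
t=2: [357, 355, 317, 331]
t=3: [278, 282, 317, 307]
t=4: [349, 347, 327, 334]
t=5: [289, 291, 310, 304]
t=6: [344, 343, 332, 336]
t=7: [294, 296, 306, 302]
t=8: [342, 341, 335, 337]
t=9: [296, 297, 303, 301]
t=10: [341, 340, 336, 338]
t=11: [297, 298, 302, 300]
t=12: [340, 339, 337, 339]
t=13: [298, 300, 301, 300]
t=14: [339, 339, 338, 339]
t=15: [300, 300, 300, 300]
t=16: [339, 339, 339, 339]
t=17: [300, 300, 300, 300]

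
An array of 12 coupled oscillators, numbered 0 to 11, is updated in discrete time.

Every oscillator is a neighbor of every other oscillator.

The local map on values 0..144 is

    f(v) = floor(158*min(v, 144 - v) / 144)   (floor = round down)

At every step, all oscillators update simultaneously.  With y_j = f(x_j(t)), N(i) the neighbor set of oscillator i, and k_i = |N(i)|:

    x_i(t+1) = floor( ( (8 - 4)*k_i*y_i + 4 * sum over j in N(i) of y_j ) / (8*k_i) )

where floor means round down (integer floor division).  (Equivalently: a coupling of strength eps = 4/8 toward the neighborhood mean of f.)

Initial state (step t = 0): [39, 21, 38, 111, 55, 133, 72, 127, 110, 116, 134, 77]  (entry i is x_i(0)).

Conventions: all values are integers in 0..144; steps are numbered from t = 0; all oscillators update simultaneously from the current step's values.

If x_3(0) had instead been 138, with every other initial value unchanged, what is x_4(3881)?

Answer: x_4(3881) = 76
Key observation: The state at step 11, [76, 76, 76, 76, 76, 76, 76, 76, 76, 76, 76, 76], reappears at step 13: the system is in a cycle of period 2 from step 11 on.  Therefore the state at step 3881 equals the state at step 11 + ((3881 - 11) mod 2) = 11, which is [76, 76, 76, 76, 76, 76, 76, 76, 76, 76, 76, 76].

Derivation:
t=0: [39, 21, 38, 138, 55, 133, 72, 127, 110, 116, 134, 77]
t=1: [38, 30, 38, 22, 46, 25, 55, 27, 36, 33, 24, 52]
t=2: [39, 35, 39, 31, 43, 33, 48, 34, 38, 37, 32, 46]
t=3: [41, 39, 41, 37, 43, 38, 46, 39, 41, 40, 38, 45]
t=4: [43, 43, 43, 42, 45, 42, 46, 43, 43, 43, 42, 46]
t=5: [47, 47, 47, 46, 48, 46, 48, 47, 47, 47, 46, 48]
t=6: [51, 51, 51, 50, 51, 50, 51, 51, 51, 51, 50, 51]
t=7: [54, 54, 54, 54, 54, 54, 54, 54, 54, 54, 54, 54]
t=8: [59, 59, 59, 59, 59, 59, 59, 59, 59, 59, 59, 59]
t=9: [64, 64, 64, 64, 64, 64, 64, 64, 64, 64, 64, 64]
t=10: [70, 70, 70, 70, 70, 70, 70, 70, 70, 70, 70, 70]
t=11: [76, 76, 76, 76, 76, 76, 76, 76, 76, 76, 76, 76]
t=12: [74, 74, 74, 74, 74, 74, 74, 74, 74, 74, 74, 74]
t=13: [76, 76, 76, 76, 76, 76, 76, 76, 76, 76, 76, 76]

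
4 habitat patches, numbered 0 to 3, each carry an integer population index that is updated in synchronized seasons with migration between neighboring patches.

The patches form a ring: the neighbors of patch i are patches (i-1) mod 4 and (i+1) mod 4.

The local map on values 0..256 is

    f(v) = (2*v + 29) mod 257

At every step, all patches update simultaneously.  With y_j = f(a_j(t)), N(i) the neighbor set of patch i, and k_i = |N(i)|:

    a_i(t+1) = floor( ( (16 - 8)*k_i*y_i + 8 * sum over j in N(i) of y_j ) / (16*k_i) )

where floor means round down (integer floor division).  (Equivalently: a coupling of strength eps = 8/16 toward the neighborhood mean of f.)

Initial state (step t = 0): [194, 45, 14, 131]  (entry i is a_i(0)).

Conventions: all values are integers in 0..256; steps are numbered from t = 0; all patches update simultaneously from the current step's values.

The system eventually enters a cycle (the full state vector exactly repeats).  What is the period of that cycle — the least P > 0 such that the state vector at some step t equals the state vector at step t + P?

Answer: 2
Key observation: The state at step 13, [126, 121, 74, 79], reappears at step 15 — and no state repeats earlier — so the cycle the system enters has period 2.

Derivation:
t=0: [194, 45, 14, 131]
t=1: [118, 113, 66, 71]
t=2: [110, 169, 187, 127]
t=3: [158, 153, 107, 111]
t=4: [126, 121, 203, 208]
t=5: [62, 57, 139, 144]
t=6: [127, 122, 75, 80]
t=7: [64, 59, 140, 145]
t=8: [130, 125, 78, 83]
t=9: [70, 65, 146, 151]
t=10: [142, 137, 90, 95]
t=11: [94, 89, 170, 175]
t=12: [190, 185, 138, 143]
t=13: [126, 121, 74, 79]
t=14: [62, 57, 138, 143]
t=15: [126, 121, 74, 79]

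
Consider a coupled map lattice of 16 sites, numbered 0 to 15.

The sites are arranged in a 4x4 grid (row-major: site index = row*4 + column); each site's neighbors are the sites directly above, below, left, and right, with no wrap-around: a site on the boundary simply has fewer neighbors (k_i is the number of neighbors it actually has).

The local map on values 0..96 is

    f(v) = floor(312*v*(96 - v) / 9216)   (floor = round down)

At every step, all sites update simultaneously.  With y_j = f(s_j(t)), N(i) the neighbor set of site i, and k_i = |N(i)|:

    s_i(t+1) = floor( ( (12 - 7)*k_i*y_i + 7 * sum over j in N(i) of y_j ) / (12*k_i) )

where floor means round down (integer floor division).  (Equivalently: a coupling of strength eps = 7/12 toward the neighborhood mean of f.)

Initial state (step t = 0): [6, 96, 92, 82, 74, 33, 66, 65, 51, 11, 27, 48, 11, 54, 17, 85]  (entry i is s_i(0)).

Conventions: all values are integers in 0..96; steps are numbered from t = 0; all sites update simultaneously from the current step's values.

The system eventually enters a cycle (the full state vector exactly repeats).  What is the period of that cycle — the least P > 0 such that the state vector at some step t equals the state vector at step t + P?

Simulating step by step:
t=0: [6, 96, 92, 82, 74, 33, 66, 65, 51, 11, 27, 48, 11, 54, 17, 85]
t=1: [23, 19, 25, 39, 55, 51, 58, 63, 54, 54, 58, 64, 57, 52, 51, 48]
t=2: [59, 57, 63, 69, 72, 72, 71, 71, 75, 76, 74, 71, 75, 76, 76, 75]
t=3: [69, 70, 67, 64, 59, 59, 60, 60, 53, 52, 55, 57, 52, 51, 52, 54]
t=4: [65, 64, 66, 69, 71, 71, 72, 72, 76, 76, 75, 75, 77, 77, 76, 76]
t=5: [65, 66, 64, 62, 59, 59, 58, 58, 52, 52, 53, 53, 49, 49, 51, 51]
t=6: [69, 68, 69, 71, 72, 72, 73, 74, 76, 76, 76, 76, 77, 77, 77, 77]
t=7: [61, 62, 61, 59, 57, 57, 56, 55, 51, 51, 51, 51, 49, 49, 49, 49]
t=8: [72, 72, 72, 73, 74, 74, 75, 75, 76, 76, 76, 76, 77, 77, 77, 77]
t=9: [57, 57, 56, 55, 54, 54, 53, 53, 51, 51, 51, 51, 49, 49, 49, 49]
t=10: [75, 75, 75, 76, 76, 76, 76, 76, 76, 76, 77, 77, 77, 77, 77, 77]
t=11: [52, 52, 52, 51, 51, 51, 51, 50, 50, 50, 49, 49, 49, 49, 49, 49]
t=12: [77, 77, 77, 77, 77, 77, 77, 77, 77, 77, 77, 77, 77, 77, 77, 77]
t=13: [49, 49, 49, 49, 49, 49, 49, 49, 49, 49, 49, 49, 49, 49, 49, 49]
t=14: [77, 77, 77, 77, 77, 77, 77, 77, 77, 77, 77, 77, 77, 77, 77, 77]

Answer: 2
Key observation: The state at step 12, [77, 77, 77, 77, 77, 77, 77, 77, 77, 77, 77, 77, 77, 77, 77, 77], reappears at step 14 — and no state repeats earlier — so the cycle the system enters has period 2.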